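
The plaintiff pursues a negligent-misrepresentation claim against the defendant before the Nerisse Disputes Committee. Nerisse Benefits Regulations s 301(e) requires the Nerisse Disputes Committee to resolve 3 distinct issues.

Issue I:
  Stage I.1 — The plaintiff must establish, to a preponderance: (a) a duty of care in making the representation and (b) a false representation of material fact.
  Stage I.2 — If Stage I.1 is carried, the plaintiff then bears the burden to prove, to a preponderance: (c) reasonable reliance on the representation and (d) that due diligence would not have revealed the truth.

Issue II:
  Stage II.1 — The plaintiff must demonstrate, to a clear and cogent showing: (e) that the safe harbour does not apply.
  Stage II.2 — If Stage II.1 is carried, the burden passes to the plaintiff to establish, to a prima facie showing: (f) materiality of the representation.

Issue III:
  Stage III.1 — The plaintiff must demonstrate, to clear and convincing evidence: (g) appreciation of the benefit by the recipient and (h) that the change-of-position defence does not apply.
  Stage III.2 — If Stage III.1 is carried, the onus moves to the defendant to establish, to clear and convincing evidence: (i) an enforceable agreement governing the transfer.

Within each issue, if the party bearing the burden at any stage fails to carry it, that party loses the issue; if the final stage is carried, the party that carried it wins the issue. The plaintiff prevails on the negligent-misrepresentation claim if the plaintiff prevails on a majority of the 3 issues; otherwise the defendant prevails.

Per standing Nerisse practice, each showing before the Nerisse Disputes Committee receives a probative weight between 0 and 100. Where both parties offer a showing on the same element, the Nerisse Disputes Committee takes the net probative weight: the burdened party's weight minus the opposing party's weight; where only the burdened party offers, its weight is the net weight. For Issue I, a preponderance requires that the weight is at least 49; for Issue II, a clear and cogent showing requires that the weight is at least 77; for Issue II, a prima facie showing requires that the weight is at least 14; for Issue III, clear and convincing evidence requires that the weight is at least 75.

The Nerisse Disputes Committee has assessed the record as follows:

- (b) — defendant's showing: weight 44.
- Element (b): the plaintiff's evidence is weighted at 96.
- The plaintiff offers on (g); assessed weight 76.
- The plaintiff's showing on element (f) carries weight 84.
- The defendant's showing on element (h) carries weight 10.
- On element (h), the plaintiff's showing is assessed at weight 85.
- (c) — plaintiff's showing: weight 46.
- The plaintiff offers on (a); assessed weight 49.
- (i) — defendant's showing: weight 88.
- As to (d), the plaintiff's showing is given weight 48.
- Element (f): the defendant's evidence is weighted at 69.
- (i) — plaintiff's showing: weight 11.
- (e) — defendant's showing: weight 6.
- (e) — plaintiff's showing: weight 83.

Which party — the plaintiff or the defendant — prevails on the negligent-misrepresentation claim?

— Issue I —
Stage I.1 — burden on plaintiff; standard: a preponderance (weight is at least 49).
    (a): 49 ≥ 49 [met]
    (b): 96 − 44 = 52 ≥ 49 [met]
  All elements met. The plaintiff retains the burden for Stage I.2.
Stage I.2 — burden on plaintiff; standard: a preponderance (weight is at least 49).
    (c): 46 < 49 [not met]
    (d): 48 < 49 [not met]
  The plaintiff does not carry Stage I.2.
So the defendant prevails on this issue.
— Issue II —
Stage II.1 (plaintiff, a clear and cogent showing, weight is at least 77): (e) net 83−6=77 ≥ 77 — meets.
  Stage II.1 carried; the burden remains with the plaintiff.
Stage II.2 (plaintiff, a prima facie showing, weight is at least 14): (f) net 84−69=15 ≥ 14 — meets.
  The plaintiff carries the last stage.
With every stage satisfied, the plaintiff prevails on this issue.
— Issue III —
Stage III.1 — burden on plaintiff; standard: clear and convincing evidence (weight is at least 75).
    (g): 76 ≥ 75 [met]
    (h): 85 − 10 = 75 ≥ 75 [met]
  Stage III.1 is satisfied; the onus moves to the defendant.
Stage III.2 — burden on defendant; standard: clear and convincing evidence (weight is at least 75).
    (i): 88 − 11 = 77 ≥ 75 [met]
  Stage III.2 carried; the final stage is satisfied.
With every stage satisfied, the defendant prevails on this issue.
Per-issue: Issue I → defendant; Issue II → plaintiff; Issue III → defendant. The plaintiff must prevail on a majority of issues; overall, the defendant prevails.

defendant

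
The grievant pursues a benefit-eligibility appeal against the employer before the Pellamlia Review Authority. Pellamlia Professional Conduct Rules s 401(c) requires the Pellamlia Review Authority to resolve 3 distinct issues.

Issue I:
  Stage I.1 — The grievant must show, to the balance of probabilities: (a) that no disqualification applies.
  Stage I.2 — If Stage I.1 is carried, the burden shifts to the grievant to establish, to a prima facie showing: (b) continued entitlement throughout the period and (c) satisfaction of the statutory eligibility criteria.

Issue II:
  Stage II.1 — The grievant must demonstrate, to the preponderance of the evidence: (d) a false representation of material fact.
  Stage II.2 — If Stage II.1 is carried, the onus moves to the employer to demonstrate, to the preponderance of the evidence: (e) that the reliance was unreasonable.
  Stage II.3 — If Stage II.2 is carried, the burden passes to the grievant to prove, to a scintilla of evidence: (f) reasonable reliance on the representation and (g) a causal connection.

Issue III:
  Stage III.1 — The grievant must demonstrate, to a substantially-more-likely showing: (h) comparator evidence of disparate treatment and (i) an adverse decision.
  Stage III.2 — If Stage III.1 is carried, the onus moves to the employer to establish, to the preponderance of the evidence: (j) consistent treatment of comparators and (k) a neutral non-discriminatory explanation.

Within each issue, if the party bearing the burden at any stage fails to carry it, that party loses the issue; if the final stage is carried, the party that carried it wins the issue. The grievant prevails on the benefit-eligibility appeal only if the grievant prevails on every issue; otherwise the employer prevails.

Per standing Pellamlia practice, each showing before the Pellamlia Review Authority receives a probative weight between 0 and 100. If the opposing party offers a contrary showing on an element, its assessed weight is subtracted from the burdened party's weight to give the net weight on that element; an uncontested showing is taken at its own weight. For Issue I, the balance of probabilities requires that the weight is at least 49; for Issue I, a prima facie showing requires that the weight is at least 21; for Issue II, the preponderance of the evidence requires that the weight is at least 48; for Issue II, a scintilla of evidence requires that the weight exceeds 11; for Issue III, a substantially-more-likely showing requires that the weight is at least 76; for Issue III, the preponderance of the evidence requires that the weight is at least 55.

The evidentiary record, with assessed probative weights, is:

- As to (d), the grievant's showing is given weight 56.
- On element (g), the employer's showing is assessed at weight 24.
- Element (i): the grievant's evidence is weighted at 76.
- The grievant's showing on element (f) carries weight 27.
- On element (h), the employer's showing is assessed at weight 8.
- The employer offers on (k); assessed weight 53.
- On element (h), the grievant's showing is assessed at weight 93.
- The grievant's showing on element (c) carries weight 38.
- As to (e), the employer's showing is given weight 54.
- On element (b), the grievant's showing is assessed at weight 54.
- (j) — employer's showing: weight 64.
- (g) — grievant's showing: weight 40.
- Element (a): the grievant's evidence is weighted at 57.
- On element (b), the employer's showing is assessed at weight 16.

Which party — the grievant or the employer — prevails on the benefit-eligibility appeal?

— Issue I —
Stage I.1 — burden on grievant; standard: the balance of probabilities (weight is at least 49).
    (a): 57 ≥ 49 [met]
  All elements met. The grievant retains the burden for Stage I.2.
Stage I.2 — burden on grievant; standard: a prima facie showing (weight is at least 21).
    (b): 54 − 16 = 38 ≥ 21 [met]
    (c): 38 ≥ 21 [met]
  Stage I.2 carried; the final stage is satisfied.
With every stage satisfied, the grievant prevails on this issue.
— Issue II —
At Stage II.1 the grievant must meet the preponderance of the evidence (weight is at least 48): on (d) the weight is 56, which does reach 48, so (d) meets the standard.
  Stage II.1 carried; the burden shifts to the employer.
At Stage II.2 the employer must meet the preponderance of the evidence (weight is at least 48): on (e) the weight is 54, which does reach 48, so (e) meets the standard.
  Stage II.2 is satisfied; the onus moves to the grievant.
At Stage II.3 the grievant must meet a scintilla of evidence (weight exceeds 11): on (f) the weight is 27, which does exceed 11, so (f) meets the standard; on (g) the weight is 40 less the opposing 24 gives net 16, which does exceed 11, so (g) meets the standard.
  The grievant carries the last stage.
Every stage carried; the grievant prevails on this issue.
— Issue III —
Stage III.1 (grievant, a substantially-more-likely showing, weight is at least 76): (h) net 93−8=85 ≥ 76 — meets; (i) 76 ≥ 76 — meets.
  Stage III.1 carried; the burden shifts to the employer.
Stage III.2 (employer, the preponderance of the evidence, weight is at least 55): (j) 64 ≥ 55 — meets; (k) 53 < 55 — fails.
  Stage III.2 not carried; the employer fails its burden.
The analysis ends at Stage III.2; the grievant prevails on this issue.
Per-issue: Issue I → grievant; Issue II → grievant; Issue III → grievant. The grievant must prevail on every issue; overall, the grievant prevails.

grievant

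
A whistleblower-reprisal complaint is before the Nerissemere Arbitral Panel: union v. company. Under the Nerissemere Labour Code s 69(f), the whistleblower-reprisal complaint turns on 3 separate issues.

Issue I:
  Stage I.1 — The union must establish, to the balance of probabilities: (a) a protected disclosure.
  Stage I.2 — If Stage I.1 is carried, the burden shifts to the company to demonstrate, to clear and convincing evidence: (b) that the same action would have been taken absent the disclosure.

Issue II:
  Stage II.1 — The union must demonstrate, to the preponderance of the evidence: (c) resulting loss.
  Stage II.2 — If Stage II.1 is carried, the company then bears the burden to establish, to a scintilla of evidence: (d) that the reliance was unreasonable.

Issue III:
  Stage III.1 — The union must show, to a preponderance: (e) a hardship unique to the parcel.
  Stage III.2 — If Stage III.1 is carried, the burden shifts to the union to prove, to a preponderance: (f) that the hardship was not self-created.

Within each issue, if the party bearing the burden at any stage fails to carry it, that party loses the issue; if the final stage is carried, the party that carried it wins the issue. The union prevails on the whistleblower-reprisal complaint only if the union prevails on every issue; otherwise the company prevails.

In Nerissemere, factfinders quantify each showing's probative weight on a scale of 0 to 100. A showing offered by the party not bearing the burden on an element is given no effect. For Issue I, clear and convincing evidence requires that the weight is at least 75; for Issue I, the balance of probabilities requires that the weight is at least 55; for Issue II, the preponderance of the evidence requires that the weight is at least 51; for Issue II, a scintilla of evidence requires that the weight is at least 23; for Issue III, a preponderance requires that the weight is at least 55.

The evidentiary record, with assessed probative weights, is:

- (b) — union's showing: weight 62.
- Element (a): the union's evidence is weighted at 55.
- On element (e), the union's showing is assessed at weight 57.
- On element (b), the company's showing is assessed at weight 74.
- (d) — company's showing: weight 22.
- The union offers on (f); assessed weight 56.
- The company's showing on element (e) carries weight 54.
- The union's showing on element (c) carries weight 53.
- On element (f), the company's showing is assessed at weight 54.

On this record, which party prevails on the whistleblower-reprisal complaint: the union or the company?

union

— Issue I —
Stage I.1 — burden on union; standard: the balance of probabilities (weight is at least 55).
    (a): 55 ≥ 55 [met]
  All elements met. The burden passes to the company.
Stage I.2 — burden on company; standard: clear and convincing evidence (weight is at least 75).
    (b): 74 (union's 62 disregarded) < 75 [not met]
  Not every element is met, so the company fails to carry Stage I.2.
So the union prevails on this issue.
— Issue II —
Stage II.1 — burden on union; standard: the preponderance of the evidence (weight is at least 51).
    (c): 53 ≥ 51 [met]
  Stage II.1 is satisfied; the onus moves to the company.
Stage II.2 — burden on company; standard: a scintilla of evidence (weight is at least 23).
    (d): 22 < 23 [not met]
  Not every element is met, so the company fails to carry Stage II.2.
The union prevails on this issue.
— Issue III —
At Stage III.1 the union must meet a preponderance (weight is at least 55): on (e) the weight is 57 (the company's 54 is given no effect), which does reach 55, so (e) meets the standard.
  All elements met. The union retains the burden for Stage III.2.
At Stage III.2 the union must meet a preponderance (weight is at least 55): on (f) the weight is 56 (the company's 54 is given no effect), which does reach 55, so (f) meets the standard.
  The union carries the last stage.
Every stage carried; the union prevails on this issue.
Per-issue: Issue I → union; Issue II → union; Issue III → union. The union must prevail on every issue; overall, the union prevails.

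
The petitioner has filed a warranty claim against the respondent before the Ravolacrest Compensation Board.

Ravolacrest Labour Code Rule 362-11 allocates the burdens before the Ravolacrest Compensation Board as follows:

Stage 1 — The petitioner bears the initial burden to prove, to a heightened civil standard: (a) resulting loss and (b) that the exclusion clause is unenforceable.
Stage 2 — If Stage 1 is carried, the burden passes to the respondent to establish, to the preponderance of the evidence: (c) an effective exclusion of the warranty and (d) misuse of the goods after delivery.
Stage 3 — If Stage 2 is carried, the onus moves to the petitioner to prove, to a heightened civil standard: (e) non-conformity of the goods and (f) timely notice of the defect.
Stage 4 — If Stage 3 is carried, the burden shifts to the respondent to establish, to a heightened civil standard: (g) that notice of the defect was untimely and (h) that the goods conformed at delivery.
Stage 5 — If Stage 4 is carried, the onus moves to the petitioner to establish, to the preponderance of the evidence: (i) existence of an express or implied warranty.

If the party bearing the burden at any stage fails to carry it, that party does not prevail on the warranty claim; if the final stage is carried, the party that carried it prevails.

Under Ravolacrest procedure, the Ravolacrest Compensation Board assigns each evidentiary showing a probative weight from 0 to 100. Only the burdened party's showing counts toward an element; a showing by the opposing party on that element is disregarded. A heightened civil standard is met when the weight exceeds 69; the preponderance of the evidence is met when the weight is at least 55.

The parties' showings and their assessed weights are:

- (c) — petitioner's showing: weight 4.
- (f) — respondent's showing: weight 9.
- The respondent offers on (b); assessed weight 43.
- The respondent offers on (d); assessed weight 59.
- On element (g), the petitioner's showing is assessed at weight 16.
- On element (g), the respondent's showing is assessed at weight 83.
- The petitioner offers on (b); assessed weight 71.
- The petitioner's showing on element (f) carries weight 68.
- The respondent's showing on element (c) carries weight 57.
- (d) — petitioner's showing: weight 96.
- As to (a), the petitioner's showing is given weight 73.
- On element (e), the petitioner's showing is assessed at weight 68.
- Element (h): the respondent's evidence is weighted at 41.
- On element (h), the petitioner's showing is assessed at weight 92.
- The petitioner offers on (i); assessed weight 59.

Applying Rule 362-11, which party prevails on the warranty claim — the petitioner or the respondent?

respondent

At Stage 1 the petitioner must meet a heightened civil standard (weight exceeds 69): on (a) the weight is 73, which does exceed 69, so (a) meets the standard; on (b) the weight is 71 (the respondent's 43 is given no effect), > 69, so (b) meets the standard.
  All elements met. The burden passes to the respondent.
At Stage 2 the respondent must meet the preponderance of the evidence (weight is at least 55): on (c) the weight is 57 (the petitioner's 4 is given no effect), ≥ 55, so (c) meets the standard; on (d) the weight is 59 (the petitioner's 96 is given no effect), which does reach 55, so (d) meets the standard.
  Stage 2 carried; the burden shifts to the petitioner.
At Stage 3 the petitioner must meet a heightened civil standard (weight exceeds 69): on (e) the weight is 68, which does not exceed 69, so (e) does not meet the standard; on (f) the weight is 68 (the respondent's 9 is given no effect), which does not exceed 69, so (f) does not meet the standard.
  Not every element is met, so the petitioner fails to carry Stage 3.
The analysis ends at Stage 3; the respondent prevails.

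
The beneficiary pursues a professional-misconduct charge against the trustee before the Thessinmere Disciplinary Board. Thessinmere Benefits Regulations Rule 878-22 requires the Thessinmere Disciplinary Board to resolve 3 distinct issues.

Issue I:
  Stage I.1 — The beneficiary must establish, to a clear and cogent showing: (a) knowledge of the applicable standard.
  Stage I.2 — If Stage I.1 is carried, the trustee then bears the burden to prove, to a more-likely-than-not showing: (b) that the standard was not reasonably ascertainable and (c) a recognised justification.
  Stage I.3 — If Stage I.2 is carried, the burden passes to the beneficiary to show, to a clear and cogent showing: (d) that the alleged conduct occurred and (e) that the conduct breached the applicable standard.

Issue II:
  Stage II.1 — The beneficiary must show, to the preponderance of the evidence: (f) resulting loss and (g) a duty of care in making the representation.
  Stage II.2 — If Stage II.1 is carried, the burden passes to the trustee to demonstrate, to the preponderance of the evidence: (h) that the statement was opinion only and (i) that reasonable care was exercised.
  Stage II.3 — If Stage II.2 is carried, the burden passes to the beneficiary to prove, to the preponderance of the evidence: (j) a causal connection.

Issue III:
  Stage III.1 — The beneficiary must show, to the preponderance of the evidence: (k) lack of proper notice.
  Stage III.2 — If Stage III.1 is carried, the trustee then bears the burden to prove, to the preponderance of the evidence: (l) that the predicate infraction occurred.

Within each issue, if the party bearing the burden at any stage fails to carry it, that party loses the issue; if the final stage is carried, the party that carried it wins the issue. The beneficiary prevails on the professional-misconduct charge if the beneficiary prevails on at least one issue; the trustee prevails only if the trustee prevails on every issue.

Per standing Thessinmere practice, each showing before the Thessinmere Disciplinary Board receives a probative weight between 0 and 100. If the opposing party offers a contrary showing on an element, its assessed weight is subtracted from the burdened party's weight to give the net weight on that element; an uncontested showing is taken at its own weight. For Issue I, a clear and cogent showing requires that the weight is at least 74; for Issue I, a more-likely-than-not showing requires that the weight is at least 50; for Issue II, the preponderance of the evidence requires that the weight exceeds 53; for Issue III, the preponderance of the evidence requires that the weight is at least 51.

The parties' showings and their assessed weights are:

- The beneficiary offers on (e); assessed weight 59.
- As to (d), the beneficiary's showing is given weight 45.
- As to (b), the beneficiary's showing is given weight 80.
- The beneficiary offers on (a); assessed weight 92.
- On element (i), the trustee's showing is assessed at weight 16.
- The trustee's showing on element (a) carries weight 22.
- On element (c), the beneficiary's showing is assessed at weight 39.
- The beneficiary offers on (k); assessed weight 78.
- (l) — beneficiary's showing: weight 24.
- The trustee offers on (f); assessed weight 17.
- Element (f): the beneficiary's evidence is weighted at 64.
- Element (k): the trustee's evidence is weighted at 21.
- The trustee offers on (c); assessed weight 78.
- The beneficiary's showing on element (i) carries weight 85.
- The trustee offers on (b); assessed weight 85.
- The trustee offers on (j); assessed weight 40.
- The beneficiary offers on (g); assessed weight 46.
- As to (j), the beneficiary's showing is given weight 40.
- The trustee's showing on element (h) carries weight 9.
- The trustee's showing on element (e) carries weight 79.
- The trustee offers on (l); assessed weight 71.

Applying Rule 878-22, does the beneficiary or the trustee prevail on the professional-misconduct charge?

beneficiary

— Issue I —
Stage I.1 (beneficiary, a clear and cogent showing, weight is at least 74): (a) net 92−22=70 < 74 — fails.
  The beneficiary does not carry Stage I.1.
The analysis ends at Stage I.1; the trustee prevails on this issue.
— Issue II —
Stage II.1 — burden on beneficiary; standard: the preponderance of the evidence (weight exceeds 53).
    (f): 64 − 17 = 47 ≤ 53 [not met]
    (g): 46 ≤ 53 [not met]
  Not every element is met, so the beneficiary fails to carry Stage II.1.
The analysis ends at Stage II.1; the trustee prevails on this issue.
— Issue III —
At Stage III.1 the beneficiary must meet the preponderance of the evidence (weight is at least 51): on (k) the weight is 78 less the opposing 21 gives net 57, ≥ 51, so (k) meets the standard.
  Stage III.1 is satisfied; the onus moves to the trustee.
At Stage III.2 the trustee must meet the preponderance of the evidence (weight is at least 51): on (l) the weight is 71 less the opposing 24 gives net 47, < 51, so (l) does not meet the standard.
  The trustee does not carry Stage III.2.
So the beneficiary prevails on this issue.
Per-issue: Issue I → trustee; Issue II → trustee; Issue III → beneficiary. The beneficiary must prevail on at least one issue; overall, the beneficiary prevails.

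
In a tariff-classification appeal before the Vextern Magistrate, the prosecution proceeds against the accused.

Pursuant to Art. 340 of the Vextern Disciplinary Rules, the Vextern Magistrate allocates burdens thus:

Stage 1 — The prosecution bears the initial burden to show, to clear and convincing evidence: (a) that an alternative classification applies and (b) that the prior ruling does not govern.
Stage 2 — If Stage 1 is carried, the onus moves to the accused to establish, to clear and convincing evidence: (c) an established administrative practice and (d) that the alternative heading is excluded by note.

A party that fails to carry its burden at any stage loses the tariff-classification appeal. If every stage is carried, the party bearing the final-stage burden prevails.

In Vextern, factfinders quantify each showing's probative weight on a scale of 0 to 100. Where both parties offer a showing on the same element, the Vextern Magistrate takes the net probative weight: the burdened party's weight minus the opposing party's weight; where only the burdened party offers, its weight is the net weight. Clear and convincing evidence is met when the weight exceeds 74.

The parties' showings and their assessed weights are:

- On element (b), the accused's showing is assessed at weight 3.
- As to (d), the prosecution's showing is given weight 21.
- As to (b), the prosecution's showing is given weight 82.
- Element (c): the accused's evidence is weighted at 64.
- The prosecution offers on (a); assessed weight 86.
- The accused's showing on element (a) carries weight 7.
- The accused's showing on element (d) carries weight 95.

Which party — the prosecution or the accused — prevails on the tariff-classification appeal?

prosecution

Stage 1 — burden on prosecution; standard: clear and convincing evidence (weight exceeds 74).
    (a): 86 − 7 = 79 > 74 [met]
    (b): 82 − 3 = 79 > 74 [met]
  All elements met. The burden passes to the accused.
Stage 2 — burden on accused; standard: clear and convincing evidence (weight exceeds 74).
    (c): 64 ≤ 74 [not met]
    (d): 95 − 21 = 74 ≤ 74 [not met]
  The accused does not carry Stage 2.
The prosecution prevails.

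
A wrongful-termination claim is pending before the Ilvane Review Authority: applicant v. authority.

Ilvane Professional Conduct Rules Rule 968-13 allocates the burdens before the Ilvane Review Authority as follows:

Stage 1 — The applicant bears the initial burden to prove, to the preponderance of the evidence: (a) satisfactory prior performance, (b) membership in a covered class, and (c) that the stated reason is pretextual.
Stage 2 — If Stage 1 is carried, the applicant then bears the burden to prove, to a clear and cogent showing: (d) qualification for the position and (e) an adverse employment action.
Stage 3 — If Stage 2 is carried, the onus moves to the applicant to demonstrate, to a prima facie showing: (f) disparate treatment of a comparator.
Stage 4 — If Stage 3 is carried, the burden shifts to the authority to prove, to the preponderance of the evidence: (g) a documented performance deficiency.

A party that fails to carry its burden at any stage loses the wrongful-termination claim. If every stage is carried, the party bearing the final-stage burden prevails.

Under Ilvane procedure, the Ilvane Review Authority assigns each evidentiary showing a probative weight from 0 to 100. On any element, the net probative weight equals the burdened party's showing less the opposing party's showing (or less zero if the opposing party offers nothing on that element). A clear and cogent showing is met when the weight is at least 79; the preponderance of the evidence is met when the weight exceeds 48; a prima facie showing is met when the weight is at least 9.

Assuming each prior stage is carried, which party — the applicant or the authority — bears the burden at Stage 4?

Stage 4's rule assigns the burden to the authority (to the preponderance of the evidence).

authority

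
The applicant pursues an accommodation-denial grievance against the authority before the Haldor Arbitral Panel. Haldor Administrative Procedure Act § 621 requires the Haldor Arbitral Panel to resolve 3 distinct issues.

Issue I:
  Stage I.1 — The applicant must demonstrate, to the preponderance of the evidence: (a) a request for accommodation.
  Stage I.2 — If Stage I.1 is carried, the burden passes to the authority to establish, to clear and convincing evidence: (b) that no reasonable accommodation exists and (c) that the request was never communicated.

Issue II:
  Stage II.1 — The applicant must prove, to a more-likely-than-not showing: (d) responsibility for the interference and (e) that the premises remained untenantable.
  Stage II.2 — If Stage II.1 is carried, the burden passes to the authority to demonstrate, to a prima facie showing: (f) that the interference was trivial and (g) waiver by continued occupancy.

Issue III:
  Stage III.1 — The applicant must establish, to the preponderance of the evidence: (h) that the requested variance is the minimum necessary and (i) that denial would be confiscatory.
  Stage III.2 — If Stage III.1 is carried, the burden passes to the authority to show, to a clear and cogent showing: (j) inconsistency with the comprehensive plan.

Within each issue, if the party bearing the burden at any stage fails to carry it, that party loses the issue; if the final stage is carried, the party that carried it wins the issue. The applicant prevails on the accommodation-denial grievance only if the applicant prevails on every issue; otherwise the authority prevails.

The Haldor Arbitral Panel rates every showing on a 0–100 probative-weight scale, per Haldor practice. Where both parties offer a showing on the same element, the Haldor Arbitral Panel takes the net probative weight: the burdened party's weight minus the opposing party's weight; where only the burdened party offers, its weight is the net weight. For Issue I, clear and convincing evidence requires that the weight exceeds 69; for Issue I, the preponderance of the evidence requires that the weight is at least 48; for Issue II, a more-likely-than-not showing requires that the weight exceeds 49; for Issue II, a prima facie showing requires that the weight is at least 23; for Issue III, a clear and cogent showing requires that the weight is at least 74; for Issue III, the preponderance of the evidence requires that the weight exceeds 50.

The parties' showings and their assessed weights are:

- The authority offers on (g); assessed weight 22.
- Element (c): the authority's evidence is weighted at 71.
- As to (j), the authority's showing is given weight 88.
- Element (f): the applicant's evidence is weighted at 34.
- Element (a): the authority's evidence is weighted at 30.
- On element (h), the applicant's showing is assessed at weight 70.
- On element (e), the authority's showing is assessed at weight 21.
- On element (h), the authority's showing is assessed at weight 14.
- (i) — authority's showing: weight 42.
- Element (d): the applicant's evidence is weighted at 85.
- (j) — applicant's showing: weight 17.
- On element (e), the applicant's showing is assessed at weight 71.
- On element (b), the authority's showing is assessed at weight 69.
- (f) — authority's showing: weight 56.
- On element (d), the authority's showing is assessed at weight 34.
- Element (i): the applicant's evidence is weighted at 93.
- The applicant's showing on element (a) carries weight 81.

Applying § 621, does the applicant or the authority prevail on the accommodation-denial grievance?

— Issue I —
At Stage I.1 the applicant must meet the preponderance of the evidence (weight is at least 48): on (a) the weight is 81 less the opposing 30 gives net 51, which does reach 48, so (a) meets the standard.
  The applicant carries Stage I.1; the authority now bears the burden.
At Stage I.2 the authority must meet clear and convincing evidence (weight exceeds 69): on (b) the weight is 69, which does not exceed 69, so (b) does not meet the standard; on (c) the weight is 71, > 69, so (c) meets the standard.
  The authority does not carry Stage I.2.
The analysis ends at Stage I.2; the applicant prevails on this issue.
— Issue II —
Stage II.1 — burden on applicant; standard: a more-likely-than-not showing (weight exceeds 49).
    (d): 85 − 34 = 51 > 49 [met]
    (e): 71 − 21 = 50 > 49 [met]
  The applicant carries Stage II.1; the authority now bears the burden.
Stage II.2 — burden on authority; standard: a prima facie showing (weight is at least 23).
    (f): 56 − 34 = 22 < 23 [not met]
    (g): 22 < 23 [not met]
  Not every element is met, so the authority fails to carry Stage II.2.
The applicant prevails on this issue.
— Issue III —
Stage III.1 (applicant, the preponderance of the evidence, weight exceeds 50): (h) net 70−14=56 > 50 — meets; (i) net 93−42=51 > 50 — meets.
  Stage III.1 carried; the burden shifts to the authority.
Stage III.2 (authority, a clear and cogent showing, weight is at least 74): (j) net 88−17=71 < 74 — fails.
  Not every element is met, so the authority fails to carry Stage III.2.
The analysis ends at Stage III.2; the applicant prevails on this issue.
Per-issue: Issue I → applicant; Issue II → applicant; Issue III → applicant. The applicant must prevail on every issue; overall, the applicant prevails.

applicant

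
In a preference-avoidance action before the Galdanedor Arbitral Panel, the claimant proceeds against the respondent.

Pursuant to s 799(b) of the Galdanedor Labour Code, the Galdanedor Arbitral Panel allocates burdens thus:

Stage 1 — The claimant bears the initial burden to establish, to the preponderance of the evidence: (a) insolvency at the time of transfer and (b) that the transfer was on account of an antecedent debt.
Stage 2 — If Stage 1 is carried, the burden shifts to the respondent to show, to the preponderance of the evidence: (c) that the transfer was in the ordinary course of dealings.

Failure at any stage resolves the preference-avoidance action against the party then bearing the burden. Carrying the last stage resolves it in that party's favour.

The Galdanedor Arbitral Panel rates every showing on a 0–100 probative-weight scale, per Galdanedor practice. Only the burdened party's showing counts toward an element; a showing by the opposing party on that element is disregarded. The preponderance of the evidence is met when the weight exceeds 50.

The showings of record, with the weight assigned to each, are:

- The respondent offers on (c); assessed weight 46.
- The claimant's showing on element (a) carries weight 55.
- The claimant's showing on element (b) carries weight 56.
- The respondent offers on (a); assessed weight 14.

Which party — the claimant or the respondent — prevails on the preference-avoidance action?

Stage 1 — burden on claimant; standard: the preponderance of the evidence (weight exceeds 50).
    (a): 55 (respondent's 14 disregarded) > 50 [met]
    (b): 56 > 50 [met]
  Stage 1 carried; the burden shifts to the respondent.
Stage 2 — burden on respondent; standard: the preponderance of the evidence (weight exceeds 50).
    (c): 46 ≤ 50 [not met]
  Stage 2 not carried; the respondent fails its burden.
The claimant prevails.

claimant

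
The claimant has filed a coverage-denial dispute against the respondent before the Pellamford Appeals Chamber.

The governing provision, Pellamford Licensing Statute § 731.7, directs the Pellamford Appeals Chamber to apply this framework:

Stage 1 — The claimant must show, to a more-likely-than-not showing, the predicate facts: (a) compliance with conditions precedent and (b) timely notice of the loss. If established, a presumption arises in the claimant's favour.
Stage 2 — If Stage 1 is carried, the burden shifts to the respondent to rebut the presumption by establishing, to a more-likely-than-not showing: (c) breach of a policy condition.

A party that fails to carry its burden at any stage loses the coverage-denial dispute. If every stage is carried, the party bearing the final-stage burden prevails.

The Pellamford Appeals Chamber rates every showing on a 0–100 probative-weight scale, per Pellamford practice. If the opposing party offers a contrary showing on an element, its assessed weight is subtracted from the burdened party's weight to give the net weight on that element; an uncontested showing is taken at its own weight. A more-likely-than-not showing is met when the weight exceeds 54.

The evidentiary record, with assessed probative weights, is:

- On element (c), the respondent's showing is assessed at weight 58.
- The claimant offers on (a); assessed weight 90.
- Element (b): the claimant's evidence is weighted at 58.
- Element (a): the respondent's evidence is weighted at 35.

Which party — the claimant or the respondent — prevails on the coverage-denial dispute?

respondent

At Stage 1 the claimant must meet a more-likely-than-not showing (weight exceeds 54): on (a) the weight is 90 less the opposing 35 gives net 55, which does exceed 54, so (a) meets the standard; on (b) the weight is 58, > 54, so (b) meets the standard.
  The claimant carries Stage 1; the respondent now bears the burden.
At Stage 2 the respondent must meet a more-likely-than-not showing (weight exceeds 54): on (c) the weight is 58, which does exceed 54, so (c) meets the standard.
  All elements met at the final stage.
With every stage satisfied, the respondent prevails.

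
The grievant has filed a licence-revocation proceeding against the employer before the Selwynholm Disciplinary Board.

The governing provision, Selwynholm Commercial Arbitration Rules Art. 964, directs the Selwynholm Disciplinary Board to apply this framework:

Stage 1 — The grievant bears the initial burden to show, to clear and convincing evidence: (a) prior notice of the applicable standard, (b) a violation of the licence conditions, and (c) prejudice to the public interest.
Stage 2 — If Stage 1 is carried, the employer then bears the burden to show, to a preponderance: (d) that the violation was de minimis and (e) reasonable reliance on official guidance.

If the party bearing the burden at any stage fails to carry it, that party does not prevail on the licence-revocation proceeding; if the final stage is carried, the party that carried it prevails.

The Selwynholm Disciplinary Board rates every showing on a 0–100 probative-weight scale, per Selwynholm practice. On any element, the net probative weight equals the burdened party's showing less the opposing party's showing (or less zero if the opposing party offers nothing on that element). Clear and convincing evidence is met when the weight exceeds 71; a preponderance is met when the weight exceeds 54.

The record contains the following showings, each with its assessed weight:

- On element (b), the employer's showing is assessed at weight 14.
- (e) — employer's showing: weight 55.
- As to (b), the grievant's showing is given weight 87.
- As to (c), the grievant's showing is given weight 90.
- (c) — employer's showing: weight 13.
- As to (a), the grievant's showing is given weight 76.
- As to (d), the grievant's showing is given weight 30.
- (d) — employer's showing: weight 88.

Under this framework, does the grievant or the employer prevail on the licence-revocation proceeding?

Stage 1 — burden on grievant; standard: clear and convincing evidence (weight exceeds 71).
    (a): 76 > 71 [met]
    (b): 87 − 14 = 73 > 71 [met]
    (c): 90 − 13 = 77 > 71 [met]
  All elements met. The burden passes to the employer.
Stage 2 — burden on employer; standard: a preponderance (weight exceeds 54).
    (d): 88 − 30 = 58 > 54 [met]
    (e): 55 > 54 [met]
  Stage 2 carried; the final stage is satisfied.
Every stage carried; the employer prevails.

employer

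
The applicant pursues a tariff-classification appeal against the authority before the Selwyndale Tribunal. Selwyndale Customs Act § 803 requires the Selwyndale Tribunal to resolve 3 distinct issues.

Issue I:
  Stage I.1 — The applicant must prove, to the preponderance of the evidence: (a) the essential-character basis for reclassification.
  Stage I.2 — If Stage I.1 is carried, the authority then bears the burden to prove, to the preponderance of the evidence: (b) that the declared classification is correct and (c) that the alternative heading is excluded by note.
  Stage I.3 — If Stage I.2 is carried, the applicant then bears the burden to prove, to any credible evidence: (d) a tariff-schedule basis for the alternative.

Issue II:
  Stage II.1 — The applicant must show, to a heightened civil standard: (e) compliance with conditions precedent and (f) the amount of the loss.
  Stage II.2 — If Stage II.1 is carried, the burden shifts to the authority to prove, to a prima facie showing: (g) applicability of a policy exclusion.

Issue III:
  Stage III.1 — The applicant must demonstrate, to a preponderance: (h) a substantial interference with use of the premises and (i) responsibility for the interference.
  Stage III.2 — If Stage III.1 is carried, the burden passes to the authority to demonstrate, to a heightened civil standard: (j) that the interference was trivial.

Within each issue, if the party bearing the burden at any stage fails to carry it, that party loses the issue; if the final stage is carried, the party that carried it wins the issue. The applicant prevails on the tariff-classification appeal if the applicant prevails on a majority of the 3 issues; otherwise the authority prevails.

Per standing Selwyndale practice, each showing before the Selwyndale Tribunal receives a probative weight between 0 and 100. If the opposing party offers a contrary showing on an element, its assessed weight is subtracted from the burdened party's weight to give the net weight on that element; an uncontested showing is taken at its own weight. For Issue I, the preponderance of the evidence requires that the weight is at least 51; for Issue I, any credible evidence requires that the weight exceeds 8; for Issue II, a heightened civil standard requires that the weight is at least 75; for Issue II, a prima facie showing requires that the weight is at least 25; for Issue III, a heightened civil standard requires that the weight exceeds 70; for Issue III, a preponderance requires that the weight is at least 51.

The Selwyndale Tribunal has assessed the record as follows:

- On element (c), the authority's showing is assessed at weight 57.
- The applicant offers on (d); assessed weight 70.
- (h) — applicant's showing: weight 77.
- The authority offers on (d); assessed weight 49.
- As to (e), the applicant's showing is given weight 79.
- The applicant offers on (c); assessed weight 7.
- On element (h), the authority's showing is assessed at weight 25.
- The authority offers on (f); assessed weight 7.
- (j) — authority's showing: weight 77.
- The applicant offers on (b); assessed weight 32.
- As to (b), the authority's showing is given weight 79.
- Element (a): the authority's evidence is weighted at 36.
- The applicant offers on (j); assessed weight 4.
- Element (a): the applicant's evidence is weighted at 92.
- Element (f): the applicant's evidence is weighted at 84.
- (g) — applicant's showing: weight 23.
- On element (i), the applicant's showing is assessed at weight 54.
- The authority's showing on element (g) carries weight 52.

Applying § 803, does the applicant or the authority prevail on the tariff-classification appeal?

authority

— Issue I —
Stage I.1 — burden on applicant; standard: the preponderance of the evidence (weight is at least 51).
    (a): 92 − 36 = 56 ≥ 51 [met]
  Stage I.1 is satisfied; the onus moves to the authority.
Stage I.2 — burden on authority; standard: the preponderance of the evidence (weight is at least 51).
    (b): 79 − 32 = 47 < 51 [not met]
    (c): 57 − 7 = 50 < 51 [not met]
  Not every element is met, so the authority fails to carry Stage I.2.
The analysis ends at Stage I.2; the applicant prevails on this issue.
— Issue II —
Stage II.1 — burden on applicant; standard: a heightened civil standard (weight is at least 75).
    (e): 79 ≥ 75 [met]
    (f): 84 − 7 = 77 ≥ 75 [met]
  All elements met. The burden passes to the authority.
Stage II.2 — burden on authority; standard: a prima facie showing (weight is at least 25).
    (g): 52 − 23 = 29 ≥ 25 [met]
  Stage II.2 carried; the final stage is satisfied.
All stages carried — the authority prevails on this issue.
— Issue III —
Stage III.1 — burden on applicant; standard: a preponderance (weight is at least 51).
    (h): 77 − 25 = 52 ≥ 51 [met]
    (i): 54 ≥ 51 [met]
  Stage III.1 is satisfied; the onus moves to the authority.
Stage III.2 — burden on authority; standard: a heightened civil standard (weight exceeds 70).
    (j): 77 − 4 = 73 > 70 [met]
  Stage III.2 carried; the final stage is satisfied.
All stages carried — the authority prevails on this issue.
Per-issue: Issue I → applicant; Issue II → authority; Issue III → authority. The applicant must prevail on a majority of issues; overall, the authority prevails.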